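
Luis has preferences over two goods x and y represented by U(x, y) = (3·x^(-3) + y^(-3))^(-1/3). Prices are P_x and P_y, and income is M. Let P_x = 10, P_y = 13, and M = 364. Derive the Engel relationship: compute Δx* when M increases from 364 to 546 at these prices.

Δx* = 9.4542

MRS = MU_x/MU_y = 3·(y/x)^(4). Set equal to P_x/P_y.
Solve for the ratio: y/x = [(1/3)·P_x/P_y]^(0.25).
With the ratio pinned down, the budget gives x* = M/(P_x + P_y·(y/x)) and y* = (y/x)·x*.
Numerically y/x = 0.711597, so x* = 364/(10 + 13·0.711597) = 18.9083.
At M' = 546: x* = 28.3625. Change: 28.3625 − 18.9083 = 9.4542.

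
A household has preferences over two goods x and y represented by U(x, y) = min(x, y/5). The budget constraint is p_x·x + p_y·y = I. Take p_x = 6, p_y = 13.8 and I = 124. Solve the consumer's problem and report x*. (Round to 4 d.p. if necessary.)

x* = 1.6533

Leontief preferences: the optimum is at the kink where x/1 = y/5, i.e. y = 5·x.
Budget: p_x·x + p_y·5·x = I, so (p_x + 5·p_y)·x = I.
Demand: x*(p_x,p_y,I) = I/(p_x + 5·p_y), y* = 5·I/(p_x + 5·p_y).
Here 6 + 5·13.8 = 75, giving x* = 1.6533.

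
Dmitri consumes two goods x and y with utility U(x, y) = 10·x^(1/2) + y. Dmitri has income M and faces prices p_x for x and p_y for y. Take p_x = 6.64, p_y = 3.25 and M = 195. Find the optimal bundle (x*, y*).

x* = 5.9892, y* = 47.7636

Set MRS = p_x/p_y: 5·x^(−1/2) = p_x/p_y.
Thus x* = (5·p_y/p_x)² — independent of M — with the rest of income spent on y.
Plugging in: x* = (5·3.25/6.64)² = 5.9892, y* = 47.7636.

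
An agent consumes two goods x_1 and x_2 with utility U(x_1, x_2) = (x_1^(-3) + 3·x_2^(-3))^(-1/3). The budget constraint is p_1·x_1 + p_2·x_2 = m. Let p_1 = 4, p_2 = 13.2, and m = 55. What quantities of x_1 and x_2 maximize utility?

x_1* = 3.2565, x_2* = 3.1798

With the ratio pinned down, the budget gives x_1* = m/(p_1 + p_2·(x_2/x_1)) and x_2* = (x_2/x_1)·x_1*.
Numerically x_2/x_1 = 0.976454, so x_1* = 55/(4 + 13.2·0.976454) = 3.2565 and x_2* = 0.976454·3.2565 = 3.1798.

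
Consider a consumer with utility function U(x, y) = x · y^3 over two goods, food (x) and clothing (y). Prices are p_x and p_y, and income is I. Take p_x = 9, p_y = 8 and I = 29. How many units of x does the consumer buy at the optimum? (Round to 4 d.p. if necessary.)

x* = 0.8056

The MRS is (1/3)·y/x. Set MRS = p_x/p_y.
So p_y·y = 3·p_x·x; combined with the budget, a share 0.25 of income goes to x.
Demand: x*(p_x,p_y,I) = 0.25·I/p_x and y* = 0.75·I/p_y.
At p_x=9, p_y=8, I=29: x* = 0.25·29/9 = 0.8056.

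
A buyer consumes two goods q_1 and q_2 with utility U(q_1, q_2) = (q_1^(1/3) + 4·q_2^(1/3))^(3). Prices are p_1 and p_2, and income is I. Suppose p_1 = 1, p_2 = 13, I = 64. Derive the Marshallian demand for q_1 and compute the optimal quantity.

q_1* = 19.8832

MU_q_1 ∝ q_1^(-2/3), MU_q_2 ∝ 4·q_2^(-2/3), so MRS = (1/4)·(q_2/q_1)^(2/3) = p_1/p_2.
Solve for the ratio: q_2/q_1 = [4·p_1/p_2]^(1.5).
With the ratio pinned down, the budget gives q_1* = I/(p_1 + p_2·(q_2/q_1)) and q_2* = (q_2/q_1)·q_1*.
Numerically q_2/q_1 = 0.170677, so q_1* = 64/(1 + 13·0.170677) = 19.8832.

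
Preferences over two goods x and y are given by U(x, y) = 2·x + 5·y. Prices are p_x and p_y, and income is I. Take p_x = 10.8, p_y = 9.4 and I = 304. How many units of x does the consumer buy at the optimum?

x* = 0

Perfect substitutes: compare marginal utility per dollar. 2/p_x vs 5/p_y → 0.1852 vs 0.5319.
y gives more utility per dollar, so spend all income on y: y* = I/p_y, x* = 0.
Numerically: x* = 0, y* = 32.3404.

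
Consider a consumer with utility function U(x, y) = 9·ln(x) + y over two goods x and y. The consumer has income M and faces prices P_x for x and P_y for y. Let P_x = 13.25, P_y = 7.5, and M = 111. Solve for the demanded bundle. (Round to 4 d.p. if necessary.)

x* = 5.0943, y* = 5.8

Set MRS = P_x/P_y: (9/x)/1 = P_x/P_y.
So x*(P_x,P_y) = 9·P_y/P_x, independent of income; and y* = (M − 9·P_y)/P_y.
At the given prices: x* = 9·7.5/13.25 = 5.0943, and y* = 5.8.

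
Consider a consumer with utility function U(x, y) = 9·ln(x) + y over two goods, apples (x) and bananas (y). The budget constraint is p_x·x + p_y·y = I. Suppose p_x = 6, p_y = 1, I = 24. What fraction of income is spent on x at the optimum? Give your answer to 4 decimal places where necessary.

share on x = 0.375

At the given prices: x* = 9·1/6 = 1.5, and y* = 15.
Expenditure on x: 6·1.5 = 9; share = 0.375.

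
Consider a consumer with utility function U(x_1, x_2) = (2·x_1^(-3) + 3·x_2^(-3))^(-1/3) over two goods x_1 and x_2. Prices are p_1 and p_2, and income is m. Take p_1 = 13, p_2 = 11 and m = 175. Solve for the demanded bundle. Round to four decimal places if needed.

From the CES first-order condition, (2/3)·(x_2/x_1)^(4) = p_1/p_2.
Hence x_2/x_1 = ((3/2)·p_1/p_2)^(1/(4)), i.e. raised to the 0.25 power.
With the ratio pinned down, the budget gives x_1* = m/(p_1 + p_2·(x_2/x_1)) and x_2* = (x_2/x_1)·x_1*.
Numerically x_2/x_1 = 1.15388, so x_1* = 175/(13 + 11·1.15388) = 6.8113 and x_2* = 1.15388·6.8113 = 7.8594.

x_1* = 6.8113, x_2* = 7.8594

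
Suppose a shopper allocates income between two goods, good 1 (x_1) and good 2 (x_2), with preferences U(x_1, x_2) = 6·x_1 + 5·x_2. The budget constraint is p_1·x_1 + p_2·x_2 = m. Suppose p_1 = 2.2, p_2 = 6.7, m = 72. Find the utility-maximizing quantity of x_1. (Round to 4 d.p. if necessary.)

Linear utility — the consumer picks whichever good has higher MU/price: 6/2.2 = 2.7273 vs 5/6.7 = 0.7463.
x_1 gives more utility per dollar, so spend all income on x_1: x_1* = m/p_1, x_2* = 0.
Numerically: x_1* = 32.7273, x_2* = 0.

x_1* = 32.7273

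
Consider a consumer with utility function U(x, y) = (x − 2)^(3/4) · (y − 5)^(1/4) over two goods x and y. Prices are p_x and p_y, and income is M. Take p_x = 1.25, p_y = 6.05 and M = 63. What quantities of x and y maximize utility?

x* = 20.15, y* = 6.25

Substituting into the budget: x* = 2 + 0.75·(M − 2·p_x − 5·p_y)/p_x, and y* = 5 + 0.25·(…)/p_y.
Discretionary income = 63 − 2·1.25 − 5·6.05 = 30.25; x* = 2 + 0.75·30.25/1.25 = 20.15; y* = 5 + 0.25·30.25/6.05 = 6.25.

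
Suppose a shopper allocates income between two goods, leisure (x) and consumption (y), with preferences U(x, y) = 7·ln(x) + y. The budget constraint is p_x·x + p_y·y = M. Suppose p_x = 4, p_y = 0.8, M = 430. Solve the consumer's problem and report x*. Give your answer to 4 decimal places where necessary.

x* = 1.4

MU_x = 7/x, MU_y = 1. Tangency: 7/x = p_x/p_y.
So x*(p_x,p_y) = 7·p_y/p_x, independent of income; and y* = (M − 7·p_y)/p_y.
At the given prices: x* = 7·0.8/4 = 1.4.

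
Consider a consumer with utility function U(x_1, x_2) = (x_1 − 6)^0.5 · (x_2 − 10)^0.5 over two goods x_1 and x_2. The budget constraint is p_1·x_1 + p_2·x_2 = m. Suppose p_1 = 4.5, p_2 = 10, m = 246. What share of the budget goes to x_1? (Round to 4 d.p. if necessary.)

MRS = (x_2−10)/(x_1−6). Tangency with p_1/p_2 gives x_2−10 = (p_1/p_2)·(x_1−6).
After buying the subsistence bundle (6, 10), a share 0.5 of the remaining income goes to x_1: x_1* = 6 + 0.5·(m − 6p_1 − 10p_2)/p_1.
Discretionary income = 246 − 6·4.5 − 10·10 = 119; x_1* = 6 + 0.5·119/4.5 = 19.2222; x_2* = 10 + 0.5·119/10 = 15.95.
Expenditure on x_1: 4.5·19.2222 = 86.5; share = 0.3516.

share on x_1 = 0.3516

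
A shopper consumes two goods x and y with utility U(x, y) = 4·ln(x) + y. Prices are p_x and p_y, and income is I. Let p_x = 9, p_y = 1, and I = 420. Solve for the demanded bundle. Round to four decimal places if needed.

MU_x = 4/x, MU_y = 1. Tangency: 4/x = p_x/p_y.
So x*(p_x,p_y) = 4·p_y/p_x, independent of income; and y* = (I − 4·p_y)/p_y.
At the given prices: x* = 4·1/9 = 0.4444, and y* = 416.

x* = 0.4444, y* = 416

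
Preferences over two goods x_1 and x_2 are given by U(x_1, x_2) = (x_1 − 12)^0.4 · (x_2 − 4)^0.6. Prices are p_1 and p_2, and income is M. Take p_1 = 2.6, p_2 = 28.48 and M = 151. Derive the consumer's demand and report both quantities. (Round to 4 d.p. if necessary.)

x_1* = 12.9046, x_2* = 4.1239

This is Cobb-Douglas in (x_1−12, x_2−4): tangency gives 0.4·p_2·(x_2−4) = 0.6·p_1·(x_1−12).
Substituting into the budget: x_1* = 12 + 0.4·(M − 12·p_1 − 4·p_2)/p_1, and x_2* = 4 + 0.6·(…)/p_2.
Discretionary income = 151 − 12·2.6 − 4·28.48 = 5.88; x_1* = 12 + 0.4·5.88/2.6 = 12.9046; x_2* = 4 + 0.6·5.88/28.48 = 4.1239.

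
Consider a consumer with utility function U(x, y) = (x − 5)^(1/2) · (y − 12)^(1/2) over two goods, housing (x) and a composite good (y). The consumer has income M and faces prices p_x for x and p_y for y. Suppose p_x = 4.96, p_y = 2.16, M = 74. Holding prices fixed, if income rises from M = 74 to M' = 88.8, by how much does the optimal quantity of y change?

Δy* = 3.4259

MRS = (y−12)/(x−5). Tangency with p_x/p_y gives y−12 = (p_x/p_y)·(x−5).
Substituting into the budget: x* = 5 + 0.5·(M − 5·p_x − 12·p_y)/p_x, and y* = 12 + 0.5·(…)/p_y.
Discretionary income = 74 − 5·4.96 − 12·2.16 = 23.28; y* = 12 + 0.5·23.28/2.16 = 17.3889.
At M' = 88.8: y* = 20.8148. Change: 20.8148 − 17.3889 = 3.4259.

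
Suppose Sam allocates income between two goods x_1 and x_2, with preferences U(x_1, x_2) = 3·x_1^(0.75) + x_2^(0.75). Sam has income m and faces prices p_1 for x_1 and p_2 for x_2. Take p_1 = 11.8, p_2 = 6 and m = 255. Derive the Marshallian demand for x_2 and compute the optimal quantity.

x_2* = 3.6485

With the ratio pinned down, the budget gives x_1* = m/(p_1 + p_2·(x_2/x_1)) and x_2* = (x_2/x_1)·x_1*.
Numerically x_2/x_1 = 0.184688, so x_1* = 255/(11.8 + 6·0.184688) = 19.755 and x_2* = 0.184688·19.755 = 3.6485.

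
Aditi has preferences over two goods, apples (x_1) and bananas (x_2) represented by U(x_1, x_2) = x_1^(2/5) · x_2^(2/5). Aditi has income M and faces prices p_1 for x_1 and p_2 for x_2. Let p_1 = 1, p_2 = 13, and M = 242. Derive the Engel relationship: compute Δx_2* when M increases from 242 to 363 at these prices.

At p_1=1, p_2=13, M=242: x_2* = 0.5·242/13 = 9.3077.
At M' = 363: x_2* = 13.9615. Change: 13.9615 − 9.3077 = 4.6538.

Δx_2* = 4.6538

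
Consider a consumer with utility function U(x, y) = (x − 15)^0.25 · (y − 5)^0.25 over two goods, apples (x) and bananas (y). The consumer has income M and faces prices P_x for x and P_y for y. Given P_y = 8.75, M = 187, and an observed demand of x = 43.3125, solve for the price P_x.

P_x = 2

MRS = (y−5)/(x−15). Tangency with P_x/P_y gives y−5 = (P_x/P_y)·(x−15).
After buying the subsistence bundle (15, 5), a share 0.5 of the remaining income goes to x: x* = 15 + 0.5·(M − 15P_x − 5P_y)/P_x.
Set x* = 43.3125 in the demand function and solve for P_x: P_x = 2.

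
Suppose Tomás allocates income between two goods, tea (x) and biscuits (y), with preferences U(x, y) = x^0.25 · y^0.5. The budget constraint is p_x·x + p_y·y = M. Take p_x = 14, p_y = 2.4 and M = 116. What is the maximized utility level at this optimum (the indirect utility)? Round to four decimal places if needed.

V = 7.3178

The MRS is (1/2)·y/x. Set MRS = p_x/p_y.
So 0.25·p_y·y = 0.5·p_x·x; combined with the budget, a share 1/3 of income goes to x.
Demand: x*(p_x,p_y,M) = 1/3·M/p_x and y* = 2/3·M/p_y.
At p_x=14, p_y=2.4, M=116: x* = 1/3·116/14 = 2.7619, y* = 32.2222.
Utility at the optimum: U(2.7619, 32.2222) = 7.3178.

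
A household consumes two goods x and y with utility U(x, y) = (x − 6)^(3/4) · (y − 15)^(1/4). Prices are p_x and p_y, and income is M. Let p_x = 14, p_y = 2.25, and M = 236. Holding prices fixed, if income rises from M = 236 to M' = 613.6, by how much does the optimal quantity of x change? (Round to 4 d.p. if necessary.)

Δx* = 20.2286

MRS = 3·(y−15)/(x−6). Tangency with p_x/p_y gives y−15 = (1/3)·(p_x/p_y)·(x−6).
After buying the subsistence bundle (6, 15), a share 0.75 of the remaining income goes to x: x* = 6 + 0.75·(M − 6p_x − 15p_y)/p_x.
Discretionary income = 236 − 6·14 − 15·2.25 = 118.25; x* = 6 + 0.75·118.25/14 = 12.3348.
At M' = 613.6: x* = 32.5634. Change: 32.5634 − 12.3348 = 20.2286.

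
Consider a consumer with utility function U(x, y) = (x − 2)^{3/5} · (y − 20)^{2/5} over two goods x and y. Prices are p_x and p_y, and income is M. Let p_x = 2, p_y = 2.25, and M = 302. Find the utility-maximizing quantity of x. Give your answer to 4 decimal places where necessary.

This is Cobb-Douglas in (x−2, y−20): tangency gives 0.6·p_y·(y−20) = 0.4·p_x·(x−2).
Substituting into the budget: x* = 2 + 0.6·(M − 2·p_x − 20·p_y)/p_x, and y* = 20 + 0.4·(…)/p_y.
Discretionary income = 302 − 2·2 − 20·2.25 = 253; x* = 2 + 0.6·253/2 = 77.9.

x* = 77.9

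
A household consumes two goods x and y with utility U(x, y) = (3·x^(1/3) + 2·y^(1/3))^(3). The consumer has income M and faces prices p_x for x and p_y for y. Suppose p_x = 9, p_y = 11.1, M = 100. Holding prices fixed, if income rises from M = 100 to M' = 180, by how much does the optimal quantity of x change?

Δx* = 5.9651

MU_x ∝ 3·x^(-2/3), MU_y ∝ 2·y^(-2/3), so MRS = (3/2)·(y/x)^(2/3) = p_x/p_y.
Solve for the ratio: y/x = [(2/3)·p_x/p_y]^(1.5).
Substitute y = (y/x)·x into the budget: x* = M/(p_x + p_y·(y/x)).
Numerically y/x = 0.397413, so x* = 100/(9 + 11.1·0.397413) = 7.4564.
At M' = 180: x* = 13.4215. Change: 13.4215 − 7.4564 = 5.9651.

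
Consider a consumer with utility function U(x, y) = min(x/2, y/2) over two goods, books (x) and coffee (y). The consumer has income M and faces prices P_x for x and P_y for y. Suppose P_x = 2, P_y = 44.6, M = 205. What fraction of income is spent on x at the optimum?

Here 2·2 + 2·44.6 = 93.2, giving x* = 4.3991 and y* = 4.3991.
Expenditure on x: 2·4.3991 = 8.7983; share = 0.0429.

share on x = 0.0429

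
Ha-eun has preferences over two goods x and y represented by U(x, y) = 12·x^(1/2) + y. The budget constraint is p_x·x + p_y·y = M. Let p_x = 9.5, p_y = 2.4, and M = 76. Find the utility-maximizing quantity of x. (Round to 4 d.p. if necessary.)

MU_x = 6/√x, MU_y = 1. Tangency: 6/√x = p_x/p_y.
Solve: √x = 6·p_y/p_x, so x*(p_x,p_y) = (6·p_y/p_x)², and y* = (M − p_x·x*)/p_y.
Plugging in: x* = (6·2.4/9.5)² = 2.2976.

x* = 2.2976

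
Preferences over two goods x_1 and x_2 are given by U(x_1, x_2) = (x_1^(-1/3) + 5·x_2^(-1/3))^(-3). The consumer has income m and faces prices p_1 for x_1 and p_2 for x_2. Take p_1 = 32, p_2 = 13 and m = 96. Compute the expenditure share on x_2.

share on x_2 = 0.7275

MRS = MU_x_1/MU_x_2 = (1/5)·(x_2/x_1)^(4/3). Set equal to p_1/p_2.
Hence x_2/x_1 = (5·p_1/p_2)^(1/(4/3)), i.e. raised to the 0.75 power.
Substitute x_2 = (x_2/x_1)·x_1 into the budget: x_1* = m/(p_1 + p_2·(x_2/x_1)).
Numerically x_2/x_1 = 6.571015, so x_1* = 96/(32 + 13·6.571015) = 0.8176 and x_2* = 6.571015·0.8176 = 5.3722.
Expenditure on x_2: 13·5.3722 = 69.8382; share = 0.7275.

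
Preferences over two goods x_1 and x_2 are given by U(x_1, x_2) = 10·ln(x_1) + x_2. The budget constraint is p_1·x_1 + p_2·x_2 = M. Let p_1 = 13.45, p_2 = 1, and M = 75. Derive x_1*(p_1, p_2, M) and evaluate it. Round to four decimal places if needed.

So x_1*(p_1,p_2) = 10·p_2/p_1, independent of income; and x_2* = (M − 10·p_2)/p_2.
At the given prices: x_1* = 10·1/13.45 = 0.7435.

x_1* = 0.7435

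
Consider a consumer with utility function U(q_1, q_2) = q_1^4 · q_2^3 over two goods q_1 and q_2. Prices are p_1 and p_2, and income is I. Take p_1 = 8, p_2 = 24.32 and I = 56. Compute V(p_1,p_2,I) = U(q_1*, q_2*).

V = 246.0271

Demand: q_1*(p_1,p_2,I) = 4/7·I/p_1 and q_2* = 3/7·I/p_2.
At p_1=8, p_2=24.32, I=56: q_1* = 4/7·56/8 = 4, q_2* = 0.9868.
Utility at the optimum: U(4, 0.9868) = 246.0271.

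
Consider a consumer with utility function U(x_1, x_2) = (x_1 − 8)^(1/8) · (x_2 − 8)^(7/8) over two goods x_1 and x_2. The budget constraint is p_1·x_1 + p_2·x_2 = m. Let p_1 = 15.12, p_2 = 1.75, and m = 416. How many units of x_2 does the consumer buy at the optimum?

x_2* = 148.52

After buying the subsistence bundle (8, 8), a share 0.125 of the remaining income goes to x_1: x_1* = 8 + 0.125·(m − 8p_1 − 8p_2)/p_1.
Discretionary income = 416 − 8·15.12 − 8·1.75 = 281.04; x_2* = 8 + 0.875·281.04/1.75 = 148.52.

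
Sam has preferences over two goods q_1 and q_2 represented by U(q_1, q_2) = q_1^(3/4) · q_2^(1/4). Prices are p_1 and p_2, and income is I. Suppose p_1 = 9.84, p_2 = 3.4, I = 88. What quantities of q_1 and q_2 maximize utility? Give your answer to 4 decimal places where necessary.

Demand: q_1*(p_1,p_2,I) = 0.75·I/p_1 and q_2* = 0.25·I/p_2.
At p_1=9.84, p_2=3.4, I=88: q_1* = 0.75·88/9.84 = 6.7073, q_2* = 6.4706.

q_1* = 6.7073, q_2* = 6.4706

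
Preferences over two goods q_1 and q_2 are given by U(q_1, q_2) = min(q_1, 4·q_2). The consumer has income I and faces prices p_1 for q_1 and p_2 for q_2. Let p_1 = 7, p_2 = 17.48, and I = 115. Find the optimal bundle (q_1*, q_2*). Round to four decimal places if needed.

With perfect complements, no substitution: consume in ratio q_1:q_2 = 4:1.
Budget: p_1·q_1 + p_2·(1/4)·q_1 = I, so (4·p_1 + p_2)·q_1 = 4·I.
Demand: q_1*(p_1,p_2,I) = 4·I/(4·p_1 + p_2), q_2* = I/(4·p_1 + p_2).
Here 4·7 + 17.48 = 45.48, giving q_1* = 10.1143 and q_2* = 2.5286.

q_1* = 10.1143, q_2* = 2.5286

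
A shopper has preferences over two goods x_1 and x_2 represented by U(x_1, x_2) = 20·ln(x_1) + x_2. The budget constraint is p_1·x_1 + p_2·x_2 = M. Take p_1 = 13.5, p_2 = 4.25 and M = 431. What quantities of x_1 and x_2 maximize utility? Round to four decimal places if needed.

MU_x_1 = 20/x_1, MU_x_2 = 1. Tangency: 20/x_1 = p_1/p_2.
So x_1*(p_1,p_2) = 20·p_2/p_1, independent of income; and x_2* = (M − 20·p_2)/p_2.
At the given prices: x_1* = 20·4.25/13.5 = 6.2963, and x_2* = 81.4118.

x_1* = 6.2963, x_2* = 81.4118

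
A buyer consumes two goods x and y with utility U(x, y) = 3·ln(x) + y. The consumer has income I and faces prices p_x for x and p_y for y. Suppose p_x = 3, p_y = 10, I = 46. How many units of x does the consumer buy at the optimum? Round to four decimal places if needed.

MU_x = 3/x, MU_y = 1. Tangency: 3/x = p_x/p_y.
So x*(p_x,p_y) = 3·p_y/p_x, independent of income; and y* = (I − 3·p_y)/p_y.
At the given prices: x* = 3·10/3 = 10.

x* = 10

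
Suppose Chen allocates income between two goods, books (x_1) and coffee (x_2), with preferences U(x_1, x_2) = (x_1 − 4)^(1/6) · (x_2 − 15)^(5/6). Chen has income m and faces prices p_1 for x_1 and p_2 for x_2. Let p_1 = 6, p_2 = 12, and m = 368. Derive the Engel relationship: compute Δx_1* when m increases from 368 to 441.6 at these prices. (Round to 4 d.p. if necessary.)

Let x_1' = x_1−4, x_2' = x_2−15. MRS = (1/5)·x_2'/x_1' = p_1/p_2.
Substituting into the budget: x_1* = 4 + 1/6·(m − 4·p_1 − 15·p_2)/p_1, and x_2* = 15 + 5/6·(…)/p_2.
Discretionary income = 368 − 4·6 − 15·12 = 164; x_1* = 4 + 1/6·164/6 = 8.5556.
At m' = 441.6: x_1* = 10.6. Change: 10.6 − 8.5556 = 2.0444.

Δx_1* = 2.0444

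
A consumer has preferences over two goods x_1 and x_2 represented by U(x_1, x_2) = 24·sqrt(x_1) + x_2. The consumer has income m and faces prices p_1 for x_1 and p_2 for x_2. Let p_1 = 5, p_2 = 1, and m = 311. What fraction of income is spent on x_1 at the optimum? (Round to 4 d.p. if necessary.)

share on x_1 = 0.0926

Set MRS = p_1/p_2: 12·x_1^(−1/2) = p_1/p_2.
Thus x_1* = (12·p_2/p_1)² — independent of m — with the rest of income spent on x_2.
Plugging in: x_1* = (12·1/5)² = 5.76, x_2* = 282.2.
Expenditure on x_1: 5·5.76 = 28.8; share = 0.0926.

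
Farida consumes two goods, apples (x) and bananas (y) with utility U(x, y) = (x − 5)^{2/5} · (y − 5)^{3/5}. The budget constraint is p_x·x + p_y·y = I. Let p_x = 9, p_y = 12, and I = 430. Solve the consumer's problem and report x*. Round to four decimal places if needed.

x* = 19.4444

This is Cobb-Douglas in (x−5, y−5): tangency gives 0.4·p_y·(y−5) = 0.6·p_x·(x−5).
After buying the subsistence bundle (5, 5), a share 0.4 of the remaining income goes to x: x* = 5 + 0.4·(I − 5p_x − 5p_y)/p_x.
Discretionary income = 430 − 5·9 − 5·12 = 325; x* = 5 + 0.4·325/9 = 19.4444.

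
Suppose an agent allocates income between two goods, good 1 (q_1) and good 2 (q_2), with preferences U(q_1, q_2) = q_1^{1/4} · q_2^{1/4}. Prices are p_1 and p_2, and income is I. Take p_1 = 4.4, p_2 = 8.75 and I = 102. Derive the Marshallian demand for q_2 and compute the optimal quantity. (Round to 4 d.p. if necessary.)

MU_q_1/MU_q_2 = (0.25·q_2)/(0.25·q_1); tangency sets this equal to p_1/p_2.
So 0.25·p_2·q_2 = 0.25·p_1·q_1; combined with the budget, a share 0.5 of income goes to q_1.
Demand: q_1*(p_1,p_2,I) = 0.5·I/p_1 and q_2* = 0.5·I/p_2.
At p_1=4.4, p_2=8.75, I=102: q_2* = 0.5·102/8.75 = 5.8286.

q_2* = 5.8286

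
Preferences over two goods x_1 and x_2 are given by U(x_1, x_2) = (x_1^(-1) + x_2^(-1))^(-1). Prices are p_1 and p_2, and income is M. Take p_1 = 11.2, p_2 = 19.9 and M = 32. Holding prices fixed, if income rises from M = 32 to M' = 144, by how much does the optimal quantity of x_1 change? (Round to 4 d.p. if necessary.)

MU_x_1 ∝ x_1^(-2), MU_x_2 ∝ x_2^(-2), so MRS = (x_2/x_1)^(2) = p_1/p_2.
Hence x_2/x_1 = (p_1/p_2)^(1/(2)), i.e. raised to the 0.5 power.
Substitute x_2 = (x_2/x_1)·x_1 into the budget: x_1* = M/(p_1 + p_2·(x_2/x_1)).
Numerically x_2/x_1 = 0.750209, so x_1* = 32/(11.2 + 19.9·0.750209) = 1.2247.
At M' = 144: x_1* = 5.5111. Change: 5.5111 − 1.2247 = 4.2864.

Δx_1* = 4.2864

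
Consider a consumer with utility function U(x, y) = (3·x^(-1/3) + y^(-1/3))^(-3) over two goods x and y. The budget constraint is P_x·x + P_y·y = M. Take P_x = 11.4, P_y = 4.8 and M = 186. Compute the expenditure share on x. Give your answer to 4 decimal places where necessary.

From the CES first-order condition, 3·(y/x)^(4/3) = P_x/P_y.
Hence y/x = ((1/3)·P_x/P_y)^(1/(4/3)), i.e. raised to the 0.75 power.
With the ratio pinned down, the budget gives x* = M/(P_x + P_y·(y/x)) and y* = (y/x)·x*.
Numerically y/x = 0.83928, so x* = 186/(11.4 + 4.8·0.83928) = 12.0556 and y* = 0.83928·12.0556 = 10.118.
Expenditure on x: 11.4·12.0556 = 137.4336; share = 0.7389.

share on x = 0.7389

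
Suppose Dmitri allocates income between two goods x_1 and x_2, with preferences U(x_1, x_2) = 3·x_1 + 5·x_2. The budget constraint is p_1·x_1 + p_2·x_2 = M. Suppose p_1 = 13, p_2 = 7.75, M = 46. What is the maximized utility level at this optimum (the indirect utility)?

Linear utility — the consumer picks whichever good has higher MU/price: 3/13 = 0.2308 vs 5/7.75 = 0.6452.
x_2 gives more utility per dollar, so spend all income on x_2: x_2* = M/p_2, x_1* = 0.
Numerically: x_1* = 0, x_2* = 5.9355.
Utility at the optimum: U(0, 5.9355) = 29.6774.

V = 29.6774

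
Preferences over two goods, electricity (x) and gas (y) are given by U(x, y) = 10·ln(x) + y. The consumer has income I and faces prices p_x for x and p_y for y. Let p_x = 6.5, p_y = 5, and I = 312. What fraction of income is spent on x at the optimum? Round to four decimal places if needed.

So x*(p_x,p_y) = 10·p_y/p_x, independent of income; and y* = (I − 10·p_y)/p_y.
At the given prices: x* = 10·5/6.5 = 7.6923, and y* = 52.4.
Expenditure on x: 6.5·7.6923 = 50; share = 0.1603.

share on x = 0.1603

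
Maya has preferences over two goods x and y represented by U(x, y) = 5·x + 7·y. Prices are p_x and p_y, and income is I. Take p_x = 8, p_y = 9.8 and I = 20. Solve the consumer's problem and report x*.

x* = 0

Perfect substitutes: compare marginal utility per dollar. 5/p_x vs 7/p_y → 0.625 vs 0.7143.
y gives more utility per dollar, so spend all income on y: y* = I/p_y, x* = 0.
Numerically: x* = 0, y* = 2.0408.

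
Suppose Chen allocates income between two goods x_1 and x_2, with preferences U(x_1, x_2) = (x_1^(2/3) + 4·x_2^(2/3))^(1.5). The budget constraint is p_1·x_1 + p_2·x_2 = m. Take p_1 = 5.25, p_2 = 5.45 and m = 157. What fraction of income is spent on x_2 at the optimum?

MU_x_1 ∝ x_1^(-1/3), MU_x_2 ∝ 4·x_2^(-1/3), so MRS = (1/4)·(x_2/x_1)^(1/3) = p_1/p_2.
Hence x_2/x_1 = (4·p_1/p_2)^(1/(1/3)), i.e. raised to the 3 power.
Substitute x_2 = (x_2/x_1)·x_1 into the budget: x_1* = m/(p_1 + p_2·(x_2/x_1)).
Numerically x_2/x_1 = 57.20953, so x_1* = 157/(5.25 + 5.45·57.20953) = 0.4952 and x_2* = 57.20953·0.4952 = 28.3303.
Expenditure on x_2: 5.45·28.3303 = 154.4002; share = 0.9834.

share on x_2 = 0.9834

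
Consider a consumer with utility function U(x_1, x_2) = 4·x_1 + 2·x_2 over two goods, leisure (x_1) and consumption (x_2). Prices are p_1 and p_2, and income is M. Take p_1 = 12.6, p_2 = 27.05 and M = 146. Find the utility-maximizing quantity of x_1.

Perfect substitutes: compare marginal utility per dollar. 4/p_1 vs 2/p_2 → 0.3175 vs 0.0739.
x_1 gives more utility per dollar, so spend all income on x_1: x_1* = M/p_1, x_2* = 0.
Numerically: x_1* = 11.5873, x_2* = 0.

x_1* = 11.5873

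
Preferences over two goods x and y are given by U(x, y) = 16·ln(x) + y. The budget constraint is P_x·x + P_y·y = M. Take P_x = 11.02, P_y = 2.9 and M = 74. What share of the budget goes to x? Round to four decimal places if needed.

share on x = 0.627

Set MRS = P_x/P_y: (16/x)/1 = P_x/P_y.
So x*(P_x,P_y) = 16·P_y/P_x, independent of income; and y* = (M − 16·P_y)/P_y.
At the given prices: x* = 16·2.9/11.02 = 4.2105, and y* = 9.5172.
Expenditure on x: 11.02·4.2105 = 46.4; share = 0.627.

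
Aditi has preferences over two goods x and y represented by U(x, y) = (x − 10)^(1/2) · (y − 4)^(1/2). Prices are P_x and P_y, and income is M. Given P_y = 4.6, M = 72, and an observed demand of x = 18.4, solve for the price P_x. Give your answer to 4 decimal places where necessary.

P_x = 2

Let x' = x−10, y' = y−4. MRS = y'/x' = P_x/P_y.
After buying the subsistence bundle (10, 4), a share 0.5 of the remaining income goes to x: x* = 10 + 0.5·(M − 10P_x − 4P_y)/P_x.
Set x* = 18.4 in the demand function and solve for P_x: P_x = 2.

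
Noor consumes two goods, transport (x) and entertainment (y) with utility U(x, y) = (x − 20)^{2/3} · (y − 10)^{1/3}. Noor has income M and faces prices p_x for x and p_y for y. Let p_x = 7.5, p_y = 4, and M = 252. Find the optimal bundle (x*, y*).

x* = 25.5111, y* = 15.1667

Substituting into the budget: x* = 20 + 2/3·(M − 20·p_x − 10·p_y)/p_x, and y* = 10 + 1/3·(…)/p_y.
Discretionary income = 252 − 20·7.5 − 10·4 = 62; x* = 20 + 2/3·62/7.5 = 25.5111; y* = 10 + 1/3·62/4 = 15.1667.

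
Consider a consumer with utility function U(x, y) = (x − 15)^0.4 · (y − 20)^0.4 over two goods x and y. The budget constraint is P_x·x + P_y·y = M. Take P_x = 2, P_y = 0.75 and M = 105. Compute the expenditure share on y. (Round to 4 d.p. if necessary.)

share on y = 0.4286

MRS = (y−20)/(x−15). Tangency with P_x/P_y gives y−20 = (P_x/P_y)·(x−15).
After buying the subsistence bundle (15, 20), a share 0.5 of the remaining income goes to x: x* = 15 + 0.5·(M − 15P_x − 20P_y)/P_x.
Discretionary income = 105 − 15·2 − 20·0.75 = 60; x* = 15 + 0.5·60/2 = 30; y* = 20 + 0.5·60/0.75 = 60.
Expenditure on y: 0.75·60 = 45; share = 0.4286.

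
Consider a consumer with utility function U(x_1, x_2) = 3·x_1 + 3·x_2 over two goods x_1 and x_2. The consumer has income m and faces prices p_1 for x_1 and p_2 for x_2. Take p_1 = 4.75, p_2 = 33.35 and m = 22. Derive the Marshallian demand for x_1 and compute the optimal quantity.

x_1* = 4.6316

Linear utility — the consumer picks whichever good has higher MU/price: 3/4.75 = 0.6316 vs 3/33.35 = 0.09.
x_1 gives more utility per dollar, so spend all income on x_1: x_1* = m/p_1, x_2* = 0.
Numerically: x_1* = 4.6316, x_2* = 0.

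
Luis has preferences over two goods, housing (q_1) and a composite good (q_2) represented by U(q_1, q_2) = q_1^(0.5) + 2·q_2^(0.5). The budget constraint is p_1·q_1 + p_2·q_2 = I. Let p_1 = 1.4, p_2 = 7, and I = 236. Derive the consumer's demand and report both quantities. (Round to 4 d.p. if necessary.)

q_1* = 93.6508, q_2* = 14.9841

From the CES first-order condition, (1/2)·(q_2/q_1)^(0.5) = p_1/p_2.
Hence q_2/q_1 = (2·p_1/p_2)^(1/(0.5)), i.e. raised to the 2 power.
With the ratio pinned down, the budget gives q_1* = I/(p_1 + p_2·(q_2/q_1)) and q_2* = (q_2/q_1)·q_1*.
Numerically q_2/q_1 = 0.16, so q_1* = 236/(1.4 + 7·0.16) = 93.6508 and q_2* = 0.16·93.6508 = 14.9841.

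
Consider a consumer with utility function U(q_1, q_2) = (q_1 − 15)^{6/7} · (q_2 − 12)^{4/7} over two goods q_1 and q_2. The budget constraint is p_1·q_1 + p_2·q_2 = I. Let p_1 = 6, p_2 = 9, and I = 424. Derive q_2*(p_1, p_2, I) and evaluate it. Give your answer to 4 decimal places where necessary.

Let q_1' = q_1−15, q_2' = q_2−12. MRS = (3/2)·q_2'/q_1' = p_1/p_2.
After buying the subsistence bundle (15, 12), a share 0.6 of the remaining income goes to q_1: q_1* = 15 + 0.6·(I − 15p_1 − 12p_2)/p_1.
Discretionary income = 424 − 15·6 − 12·9 = 226; q_2* = 12 + 0.4·226/9 = 22.0444.

q_2* = 22.0444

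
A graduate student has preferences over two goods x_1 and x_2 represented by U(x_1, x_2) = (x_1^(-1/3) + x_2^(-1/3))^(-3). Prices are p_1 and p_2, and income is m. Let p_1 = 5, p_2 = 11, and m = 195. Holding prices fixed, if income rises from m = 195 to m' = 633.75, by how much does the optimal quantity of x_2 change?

MU_x_1 ∝ x_1^(-4/3), MU_x_2 ∝ x_2^(-4/3), so MRS = (x_2/x_1)^(4/3) = p_1/p_2.
Hence x_2/x_1 = (p_1/p_2)^(1/(4/3)), i.e. raised to the 0.75 power.
Substitute x_2 = (x_2/x_1)·x_1 into the budget: x_1* = m/(p_1 + p_2·(x_2/x_1)).
Numerically x_2/x_1 = 0.553583, so x_1* = 195/(5 + 11·0.553583) = 17.5843 and x_2* = 0.553583·17.5843 = 9.7344.
At m' = 633.75: x_2* = 31.6368. Change: 31.6368 − 9.7344 = 21.9024.

Δx_2* = 21.9024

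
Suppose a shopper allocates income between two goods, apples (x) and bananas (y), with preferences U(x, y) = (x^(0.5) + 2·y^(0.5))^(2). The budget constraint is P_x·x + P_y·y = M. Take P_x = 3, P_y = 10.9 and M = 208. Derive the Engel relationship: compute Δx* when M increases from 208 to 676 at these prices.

MRS = MU_x/MU_y = (1/2)·(y/x)^(0.5). Set equal to P_x/P_y.
Hence y/x = (2·P_x/P_y)^(1/(0.5)), i.e. raised to the 2 power.
With the ratio pinned down, the budget gives x* = M/(P_x + P_y·(y/x)) and y* = (y/x)·x*.
Numerically y/x = 0.303005, so x* = 208/(3 + 10.9·0.303005) = 33.0015.
At M' = 676: x* = 107.2547. Change: 107.2547 − 33.0015 = 74.2533.

Δx* = 74.2533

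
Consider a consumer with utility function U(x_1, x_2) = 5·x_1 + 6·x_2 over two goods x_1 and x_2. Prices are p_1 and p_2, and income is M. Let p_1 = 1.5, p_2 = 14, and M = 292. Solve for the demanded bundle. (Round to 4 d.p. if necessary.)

x_1* = 194.6667, x_2* = 0

Perfect substitutes: compare marginal utility per dollar. 5/p_1 vs 6/p_2 → 3.3333 vs 0.4286.
x_1 gives more utility per dollar, so spend all income on x_1: x_1* = M/p_1, x_2* = 0.
Numerically: x_1* = 194.6667, x_2* = 0.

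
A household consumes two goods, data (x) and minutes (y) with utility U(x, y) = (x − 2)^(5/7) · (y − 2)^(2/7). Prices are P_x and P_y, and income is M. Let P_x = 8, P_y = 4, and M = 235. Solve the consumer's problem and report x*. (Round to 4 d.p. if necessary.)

MRS = (5/2)·(y−2)/(x−2). Tangency with P_x/P_y gives y−2 = (2/5)·(P_x/P_y)·(x−2).
Substituting into the budget: x* = 2 + 5/7·(M − 2·P_x − 2·P_y)/P_x, and y* = 2 + 2/7·(…)/P_y.
Discretionary income = 235 − 2·8 − 2·4 = 211; x* = 2 + 5/7·211/8 = 20.8393.

x* = 20.8393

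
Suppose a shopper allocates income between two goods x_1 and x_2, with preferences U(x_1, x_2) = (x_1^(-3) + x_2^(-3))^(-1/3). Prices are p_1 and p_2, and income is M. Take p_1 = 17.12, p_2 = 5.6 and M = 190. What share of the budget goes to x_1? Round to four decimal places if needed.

From the CES first-order condition, (x_2/x_1)^(4) = p_1/p_2.
Solve for the ratio: x_2/x_1 = [p_1/p_2]^(0.25).
With the ratio pinned down, the budget gives x_1* = M/(p_1 + p_2·(x_2/x_1)) and x_2* = (x_2/x_1)·x_1*.
Numerically x_2/x_1 = 1.322297, so x_1* = 190/(17.12 + 5.6·1.322297) = 7.7472 and x_2* = 1.322297·7.7472 = 10.2442.
Expenditure on x_1: 17.12·7.7472 = 132.6328; share = 0.6981.

share on x_1 = 0.6981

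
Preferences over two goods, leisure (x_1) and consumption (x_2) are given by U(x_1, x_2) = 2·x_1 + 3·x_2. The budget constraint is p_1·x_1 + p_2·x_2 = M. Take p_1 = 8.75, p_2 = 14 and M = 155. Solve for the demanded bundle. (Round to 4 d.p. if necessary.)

Perfect substitutes: compare marginal utility per dollar. 2/p_1 vs 3/p_2 → 0.2286 vs 0.2143.
x_1 gives more utility per dollar, so spend all income on x_1: x_1* = M/p_1, x_2* = 0.
Numerically: x_1* = 17.7143, x_2* = 0.

x_1* = 17.7143, x_2* = 0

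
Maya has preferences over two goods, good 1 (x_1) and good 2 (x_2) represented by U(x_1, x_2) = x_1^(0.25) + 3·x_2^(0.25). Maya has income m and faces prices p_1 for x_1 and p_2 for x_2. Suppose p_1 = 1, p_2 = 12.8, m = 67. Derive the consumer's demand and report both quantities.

x_1* = 23.5116, x_2* = 3.3975

MRS = MU_x_1/MU_x_2 = (1/3)·(x_2/x_1)^(0.75). Set equal to p_1/p_2.
Hence x_2/x_1 = (3·p_1/p_2)^(1/(0.75)), i.e. raised to the 4/3 power.
With the ratio pinned down, the budget gives x_1* = m/(p_1 + p_2·(x_2/x_1)) and x_2* = (x_2/x_1)·x_1*.
Numerically x_2/x_1 = 0.144505, so x_1* = 67/(1 + 12.8·0.144505) = 23.5116 and x_2* = 0.144505·23.5116 = 3.3975.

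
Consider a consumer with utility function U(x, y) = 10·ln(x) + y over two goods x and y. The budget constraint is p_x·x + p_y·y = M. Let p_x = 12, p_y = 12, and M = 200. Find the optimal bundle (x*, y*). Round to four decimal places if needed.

So x*(p_x,p_y) = 10·p_y/p_x, independent of income; and y* = (M − 10·p_y)/p_y.
At the given prices: x* = 10·12/12 = 10, and y* = 6.6667.

x* = 10, y* = 6.6667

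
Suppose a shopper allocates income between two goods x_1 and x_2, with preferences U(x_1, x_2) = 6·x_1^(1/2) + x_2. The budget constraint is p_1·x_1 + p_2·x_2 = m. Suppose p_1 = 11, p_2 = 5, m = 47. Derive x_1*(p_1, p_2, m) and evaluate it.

x_1* = 1.8595

Utility is quasi-linear in x_2; the FOC for x_1 is 3/√x_1 = p_1/p_2.
Thus x_1* = (3·p_2/p_1)² — independent of m — with the rest of income spent on x_2.
Plugging in: x_1* = (3·5/11)² = 1.8595.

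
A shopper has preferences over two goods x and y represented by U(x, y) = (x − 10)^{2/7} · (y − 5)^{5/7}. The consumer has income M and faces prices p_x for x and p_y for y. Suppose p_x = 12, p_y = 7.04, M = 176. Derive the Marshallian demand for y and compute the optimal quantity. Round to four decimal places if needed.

y* = 7.1104

Let x' = x−10, y' = y−5. MRS = (2/5)·y'/x' = p_x/p_y.
After buying the subsistence bundle (10, 5), a share 2/7 of the remaining income goes to x: x* = 10 + 2/7·(M − 10p_x − 5p_y)/p_x.
Discretionary income = 176 − 10·12 − 5·7.04 = 20.8; y* = 5 + 5/7·20.8/7.04 = 7.1104.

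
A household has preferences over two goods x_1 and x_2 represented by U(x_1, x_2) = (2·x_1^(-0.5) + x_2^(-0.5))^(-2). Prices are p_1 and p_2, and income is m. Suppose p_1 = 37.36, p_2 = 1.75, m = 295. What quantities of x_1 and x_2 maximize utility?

x_1* = 6.4349, x_2* = 31.196

MRS = MU_x_1/MU_x_2 = 2·(x_2/x_1)^(1.5). Set equal to p_1/p_2.
Hence x_2/x_1 = ((1/2)·p_1/p_2)^(1/(1.5)), i.e. raised to the 2/3 power.
Substitute x_2 = (x_2/x_1)·x_1 into the budget: x_1* = m/(p_1 + p_2·(x_2/x_1)).
Numerically x_2/x_1 = 4.847962, so x_1* = 295/(37.36 + 1.75·4.847962) = 6.4349 and x_2* = 4.847962·6.4349 = 31.196.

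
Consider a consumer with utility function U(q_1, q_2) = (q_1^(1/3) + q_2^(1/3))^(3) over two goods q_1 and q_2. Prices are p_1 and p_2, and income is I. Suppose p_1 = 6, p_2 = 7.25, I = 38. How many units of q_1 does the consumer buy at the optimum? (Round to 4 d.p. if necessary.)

q_1* = 3.3164

Substitute q_2 = (q_2/q_1)·q_1 into the budget: q_1* = I/(p_1 + p_2·(q_2/q_1)).
Numerically q_2/q_1 = 0.75287, so q_1* = 38/(6 + 7.25·0.75287) = 3.3164.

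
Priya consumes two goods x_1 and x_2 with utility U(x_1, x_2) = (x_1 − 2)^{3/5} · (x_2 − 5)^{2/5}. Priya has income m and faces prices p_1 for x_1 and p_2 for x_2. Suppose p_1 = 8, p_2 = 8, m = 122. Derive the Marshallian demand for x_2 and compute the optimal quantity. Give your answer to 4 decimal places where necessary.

x_2* = 8.3

This is Cobb-Douglas in (x_1−2, x_2−5): tangency gives 0.6·p_2·(x_2−5) = 0.4·p_1·(x_1−2).
Substituting into the budget: x_1* = 2 + 0.6·(m − 2·p_1 − 5·p_2)/p_1, and x_2* = 5 + 0.4·(…)/p_2.
Discretionary income = 122 − 2·8 − 5·8 = 66; x_2* = 5 + 0.4·66/8 = 8.3.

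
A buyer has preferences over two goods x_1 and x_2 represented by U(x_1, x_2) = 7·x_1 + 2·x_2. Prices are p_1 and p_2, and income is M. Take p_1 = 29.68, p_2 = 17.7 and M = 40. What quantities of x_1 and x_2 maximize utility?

Linear utility — the consumer picks whichever good has higher MU/price: 7/29.68 = 0.2358 vs 2/17.7 = 0.113.
x_1 gives more utility per dollar, so spend all income on x_1: x_1* = M/p_1, x_2* = 0.
Numerically: x_1* = 1.3477, x_2* = 0.

x_1* = 1.3477, x_2* = 0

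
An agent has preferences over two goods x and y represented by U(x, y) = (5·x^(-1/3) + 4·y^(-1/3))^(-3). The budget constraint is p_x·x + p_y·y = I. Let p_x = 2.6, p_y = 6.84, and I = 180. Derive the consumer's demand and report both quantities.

x* = 33.3272, y* = 13.6475

From the CES first-order condition, (5/4)·(y/x)^(4/3) = p_x/p_y.
Hence y/x = ((4/5)·p_x/p_y)^(1/(4/3)), i.e. raised to the 0.75 power.
With the ratio pinned down, the budget gives x* = I/(p_x + p_y·(y/x)) and y* = (y/x)·x*.
Numerically y/x = 0.409501, so x* = 180/(2.6 + 6.84·0.409501) = 33.3272 and y* = 0.409501·33.3272 = 13.6475.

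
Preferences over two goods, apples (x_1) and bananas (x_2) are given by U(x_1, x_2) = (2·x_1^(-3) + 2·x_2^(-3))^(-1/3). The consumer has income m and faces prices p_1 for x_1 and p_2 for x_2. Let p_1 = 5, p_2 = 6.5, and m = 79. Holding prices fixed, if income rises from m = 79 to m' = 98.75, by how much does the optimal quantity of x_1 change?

Δx_1* = 1.7813

From the CES first-order condition, (x_2/x_1)^(4) = p_1/p_2.
Solve for the ratio: x_2/x_1 = [p_1/p_2]^(0.25).
With the ratio pinned down, the budget gives x_1* = m/(p_1 + p_2·(x_2/x_1)) and x_2* = (x_2/x_1)·x_1*.
Numerically x_2/x_1 = 0.936514, so x_1* = 79/(5 + 6.5·0.936514) = 7.1252.
At m' = 98.75: x_1* = 8.9066. Change: 8.9066 − 7.1252 = 1.7813.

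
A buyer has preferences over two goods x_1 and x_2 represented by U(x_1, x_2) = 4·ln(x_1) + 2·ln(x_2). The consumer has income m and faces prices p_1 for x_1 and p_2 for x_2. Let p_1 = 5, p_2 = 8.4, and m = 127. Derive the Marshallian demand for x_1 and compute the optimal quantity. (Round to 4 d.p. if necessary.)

MU_x_1/MU_x_2 = (4·x_2)/(2·x_1); tangency sets this equal to p_1/p_2.
Rearranging, p_2·x_2 = (1/2)·p_1·x_1. Substituting into the budget gives p_1·x_1·(1 + (1/2)) = m.
Demand: x_1*(p_1,p_2,m) = 2/3·m/p_1 and x_2* = 1/3·m/p_2.
At p_1=5, p_2=8.4, m=127: x_1* = 2/3·127/5 = 16.9333.

x_1* = 16.9333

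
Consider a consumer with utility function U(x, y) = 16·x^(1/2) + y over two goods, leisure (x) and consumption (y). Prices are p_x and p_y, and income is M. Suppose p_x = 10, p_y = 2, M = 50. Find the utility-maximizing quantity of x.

x* = 2.56

MU_x = 8/√x, MU_y = 1. Tangency: 8/√x = p_x/p_y.
Solve: √x = 8·p_y/p_x, so x*(p_x,p_y) = (8·p_y/p_x)², and y* = (M − p_x·x*)/p_y.
Plugging in: x* = (8·2/10)² = 2.56.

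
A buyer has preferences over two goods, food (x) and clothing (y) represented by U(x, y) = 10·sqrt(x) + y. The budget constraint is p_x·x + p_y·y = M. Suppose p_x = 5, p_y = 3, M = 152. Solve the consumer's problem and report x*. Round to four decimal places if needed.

x* = 9

Utility is quasi-linear in y; the FOC for x is 5/√x = p_x/p_y.
Solve: √x = 5·p_y/p_x, so x*(p_x,p_y) = (5·p_y/p_x)², and y* = (M − p_x·x*)/p_y.
Plugging in: x* = (5·3/5)² = 9.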